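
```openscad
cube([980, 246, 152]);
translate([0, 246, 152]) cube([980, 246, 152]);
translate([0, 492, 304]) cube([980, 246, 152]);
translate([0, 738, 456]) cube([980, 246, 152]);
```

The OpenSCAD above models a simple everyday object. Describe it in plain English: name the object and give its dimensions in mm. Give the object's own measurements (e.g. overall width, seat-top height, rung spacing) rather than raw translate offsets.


A straight staircase of 4 solid steps. Each step is 980 mm wide (x), 246 mm deep (y, the going) and 152 mm tall (the rise). The first step rests on the floor; each subsequent step sits one going further in +y and one rise higher in +z, directly behind and above the previous step with no overlap.


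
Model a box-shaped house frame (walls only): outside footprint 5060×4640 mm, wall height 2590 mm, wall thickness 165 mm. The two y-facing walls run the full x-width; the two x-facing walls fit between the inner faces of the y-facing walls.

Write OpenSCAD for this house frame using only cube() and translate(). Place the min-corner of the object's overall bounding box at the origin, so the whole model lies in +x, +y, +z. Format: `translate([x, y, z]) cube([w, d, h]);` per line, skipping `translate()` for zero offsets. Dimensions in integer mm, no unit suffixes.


cube([5060, 165, 2590]);
translate([0, 4475, 0]) cube([5060, 165, 2590]);
translate([0, 165, 0]) cube([165, 4310, 2590]);
translate([4895, 165, 0]) cube([165, 4310, 2590]);


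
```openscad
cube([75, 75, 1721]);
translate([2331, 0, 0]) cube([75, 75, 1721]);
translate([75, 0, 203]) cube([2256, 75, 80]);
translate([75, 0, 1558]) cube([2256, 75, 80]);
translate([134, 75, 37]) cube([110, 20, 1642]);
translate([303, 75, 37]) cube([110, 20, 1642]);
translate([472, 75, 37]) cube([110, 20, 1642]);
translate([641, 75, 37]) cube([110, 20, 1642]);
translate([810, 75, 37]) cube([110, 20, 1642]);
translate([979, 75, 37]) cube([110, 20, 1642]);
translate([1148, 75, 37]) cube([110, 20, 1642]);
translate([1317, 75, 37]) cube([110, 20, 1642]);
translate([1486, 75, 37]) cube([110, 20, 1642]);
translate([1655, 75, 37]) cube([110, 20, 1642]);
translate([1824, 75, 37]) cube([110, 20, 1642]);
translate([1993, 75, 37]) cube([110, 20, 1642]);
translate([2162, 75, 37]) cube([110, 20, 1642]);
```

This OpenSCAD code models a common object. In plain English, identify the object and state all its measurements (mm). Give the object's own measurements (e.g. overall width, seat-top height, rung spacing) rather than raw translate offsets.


A fence section. Two 75×75 mm posts, 1721 mm tall, stand on the floor with a clear span of 2256 mm between their inner faces. Two horizontal rails of 75×80 mm section span the gap between the posts with their undersides at z = 203 mm and z = 1558 mm, flush with the posts' −y face. 13 pickets, each 110 mm wide, 20 mm thick and 1642 mm tall, are fixed to the +y face of the rails with their bottoms at z = 37 mm, spaced across the span with a 59 mm gap after the −x post and between neighbouring pickets and before the +x post.


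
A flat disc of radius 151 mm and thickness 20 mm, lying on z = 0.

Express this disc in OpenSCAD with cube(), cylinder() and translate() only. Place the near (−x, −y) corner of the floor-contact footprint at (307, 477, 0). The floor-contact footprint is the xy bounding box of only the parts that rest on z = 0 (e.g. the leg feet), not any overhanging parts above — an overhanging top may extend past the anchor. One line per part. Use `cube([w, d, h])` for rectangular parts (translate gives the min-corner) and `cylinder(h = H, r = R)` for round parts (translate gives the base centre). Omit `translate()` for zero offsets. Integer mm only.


translate([458, 628, 0]) cylinder(h = 20, r = 151);


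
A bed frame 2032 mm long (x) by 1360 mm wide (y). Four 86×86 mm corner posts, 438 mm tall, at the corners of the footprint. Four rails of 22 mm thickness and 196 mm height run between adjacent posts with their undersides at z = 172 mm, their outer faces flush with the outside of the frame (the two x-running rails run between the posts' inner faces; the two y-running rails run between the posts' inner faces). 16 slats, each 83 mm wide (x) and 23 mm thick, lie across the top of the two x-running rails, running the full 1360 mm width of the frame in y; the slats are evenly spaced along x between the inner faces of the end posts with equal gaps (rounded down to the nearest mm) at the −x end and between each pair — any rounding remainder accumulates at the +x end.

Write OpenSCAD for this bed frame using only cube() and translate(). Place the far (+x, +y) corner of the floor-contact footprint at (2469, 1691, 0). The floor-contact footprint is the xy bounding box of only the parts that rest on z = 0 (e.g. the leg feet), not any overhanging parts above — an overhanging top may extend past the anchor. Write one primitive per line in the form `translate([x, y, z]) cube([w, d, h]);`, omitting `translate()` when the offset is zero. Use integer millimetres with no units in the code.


translate([437, 331, 0]) cube([86, 86, 438]);
translate([437, 1605, 0]) cube([86, 86, 438]);
translate([2383, 331, 0]) cube([86, 86, 438]);
translate([2383, 1605, 0]) cube([86, 86, 438]);
translate([523, 331, 172]) cube([1860, 22, 196]);
translate([523, 1669, 172]) cube([1860, 22, 196]);
translate([437, 417, 172]) cube([22, 1188, 196]);
translate([2447, 417, 172]) cube([22, 1188, 196]);
translate([554, 331, 368]) cube([83, 1360, 23]);
translate([668, 331, 368]) cube([83, 1360, 23]);
translate([782, 331, 368]) cube([83, 1360, 23]);
translate([896, 331, 368]) cube([83, 1360, 23]);
translate([1010, 331, 368]) cube([83, 1360, 23]);
translate([1124, 331, 368]) cube([83, 1360, 23]);
translate([1238, 331, 368]) cube([83, 1360, 23]);
translate([1352, 331, 368]) cube([83, 1360, 23]);
translate([1466, 331, 368]) cube([83, 1360, 23]);
translate([1580, 331, 368]) cube([83, 1360, 23]);
translate([1694, 331, 368]) cube([83, 1360, 23]);
translate([1808, 331, 368]) cube([83, 1360, 23]);
translate([1922, 331, 368]) cube([83, 1360, 23]);
translate([2036, 331, 368]) cube([83, 1360, 23]);
translate([2150, 331, 368]) cube([83, 1360, 23]);
translate([2264, 331, 368]) cube([83, 1360, 23]);


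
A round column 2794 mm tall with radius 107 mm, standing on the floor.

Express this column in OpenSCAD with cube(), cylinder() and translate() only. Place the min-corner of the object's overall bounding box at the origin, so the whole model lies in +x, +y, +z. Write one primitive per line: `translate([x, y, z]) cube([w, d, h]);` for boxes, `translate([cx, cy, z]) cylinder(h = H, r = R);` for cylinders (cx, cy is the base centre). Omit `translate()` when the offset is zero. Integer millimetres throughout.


translate([107, 107, 0]) cylinder(h = 2794, r = 107);


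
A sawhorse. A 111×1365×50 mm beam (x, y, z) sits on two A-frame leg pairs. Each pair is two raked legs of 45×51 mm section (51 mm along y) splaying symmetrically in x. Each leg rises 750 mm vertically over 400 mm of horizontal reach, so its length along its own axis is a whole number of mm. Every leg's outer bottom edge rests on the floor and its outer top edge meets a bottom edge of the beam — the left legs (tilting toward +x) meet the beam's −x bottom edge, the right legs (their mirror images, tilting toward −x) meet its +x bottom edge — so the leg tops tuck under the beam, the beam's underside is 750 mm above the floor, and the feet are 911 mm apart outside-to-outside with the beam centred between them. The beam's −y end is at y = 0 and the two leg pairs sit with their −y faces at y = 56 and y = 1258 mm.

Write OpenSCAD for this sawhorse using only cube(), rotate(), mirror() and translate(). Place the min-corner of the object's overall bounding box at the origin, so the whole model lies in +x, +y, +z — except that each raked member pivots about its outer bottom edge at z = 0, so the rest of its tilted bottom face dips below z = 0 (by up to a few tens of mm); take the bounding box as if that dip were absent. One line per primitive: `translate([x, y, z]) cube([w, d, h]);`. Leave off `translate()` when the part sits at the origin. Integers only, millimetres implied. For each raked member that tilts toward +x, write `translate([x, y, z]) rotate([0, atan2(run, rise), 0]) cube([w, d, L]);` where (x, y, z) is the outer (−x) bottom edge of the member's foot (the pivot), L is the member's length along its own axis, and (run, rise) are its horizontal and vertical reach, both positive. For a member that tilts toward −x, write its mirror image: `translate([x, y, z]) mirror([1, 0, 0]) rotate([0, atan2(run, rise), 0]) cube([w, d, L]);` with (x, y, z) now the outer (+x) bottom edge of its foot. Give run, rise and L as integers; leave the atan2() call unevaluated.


translate([400, 0, 750]) cube([111, 1365, 50]);
translate([0, 56, 0]) rotate([0, atan2(400, 750), 0]) cube([45, 51, 850]);
translate([911, 56, 0]) mirror([1, 0, 0]) rotate([0, atan2(400, 750), 0]) cube([45, 51, 850]);
translate([0, 1258, 0]) rotate([0, atan2(400, 750), 0]) cube([45, 51, 850]);
translate([911, 1258, 0]) mirror([1, 0, 0]) rotate([0, atan2(400, 750), 0]) cube([45, 51, 850]);


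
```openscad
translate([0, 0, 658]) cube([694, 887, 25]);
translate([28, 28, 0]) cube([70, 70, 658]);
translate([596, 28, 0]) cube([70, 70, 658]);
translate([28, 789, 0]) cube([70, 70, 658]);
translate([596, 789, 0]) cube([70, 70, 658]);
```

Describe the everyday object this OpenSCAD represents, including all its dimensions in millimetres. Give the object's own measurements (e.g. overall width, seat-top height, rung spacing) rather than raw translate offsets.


A table: top 694 mm (x) × 887 mm (y), 25 mm thick, upper face at z = 683 mm, on four 70×70 mm square legs, each inset 28 mm from the nearest pair of top edges from z = 0 to the bottom of the top.


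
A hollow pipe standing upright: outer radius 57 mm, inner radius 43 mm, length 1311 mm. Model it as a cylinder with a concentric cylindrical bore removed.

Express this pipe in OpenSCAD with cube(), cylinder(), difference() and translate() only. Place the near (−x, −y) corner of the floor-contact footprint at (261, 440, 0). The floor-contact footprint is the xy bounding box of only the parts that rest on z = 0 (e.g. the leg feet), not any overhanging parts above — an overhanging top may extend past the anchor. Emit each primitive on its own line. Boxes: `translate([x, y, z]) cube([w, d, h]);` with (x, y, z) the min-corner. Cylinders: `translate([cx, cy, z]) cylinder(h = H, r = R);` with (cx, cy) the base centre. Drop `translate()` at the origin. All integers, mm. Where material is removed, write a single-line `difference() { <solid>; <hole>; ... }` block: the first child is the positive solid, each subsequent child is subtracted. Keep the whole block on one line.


difference() { translate([318, 497, 0]) cylinder(h = 1311, r = 57); translate([318, 497, 0]) cylinder(h = 1311, r = 43); }


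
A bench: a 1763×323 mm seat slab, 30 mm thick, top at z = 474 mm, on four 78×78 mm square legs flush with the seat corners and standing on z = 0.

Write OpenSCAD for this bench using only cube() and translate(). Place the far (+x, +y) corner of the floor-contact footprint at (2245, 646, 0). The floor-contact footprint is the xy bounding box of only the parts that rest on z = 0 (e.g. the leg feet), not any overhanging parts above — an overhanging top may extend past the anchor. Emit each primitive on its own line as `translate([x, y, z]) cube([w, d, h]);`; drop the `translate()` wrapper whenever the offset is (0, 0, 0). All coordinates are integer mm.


translate([482, 323, 444]) cube([1763, 323, 30]);
translate([482, 323, 0]) cube([78, 78, 444]);
translate([482, 568, 0]) cube([78, 78, 444]);
translate([2167, 323, 0]) cube([78, 78, 444]);
translate([2167, 568, 0]) cube([78, 78, 444]);


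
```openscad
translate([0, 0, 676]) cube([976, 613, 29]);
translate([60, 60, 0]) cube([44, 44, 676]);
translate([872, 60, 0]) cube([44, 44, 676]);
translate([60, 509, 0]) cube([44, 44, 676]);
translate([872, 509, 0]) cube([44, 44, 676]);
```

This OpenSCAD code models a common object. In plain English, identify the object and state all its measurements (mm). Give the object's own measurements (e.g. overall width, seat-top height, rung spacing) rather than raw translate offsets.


A rectangular dining table. The top is 976×613×29 mm with its upper surface at z = 705 mm. It stands on four 44×44 mm square legs, each inset 60 mm from the nearest pair of top edges, running from the floor to the underside of the top.


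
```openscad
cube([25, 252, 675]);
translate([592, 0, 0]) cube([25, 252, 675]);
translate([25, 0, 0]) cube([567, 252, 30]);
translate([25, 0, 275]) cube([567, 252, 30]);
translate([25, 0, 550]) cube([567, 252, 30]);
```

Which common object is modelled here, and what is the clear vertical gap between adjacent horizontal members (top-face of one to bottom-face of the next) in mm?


A bookshelf. The clear shelf gap is 245 mm.

Two tall side panels with 3 horizontal boards between them — a bookshelf. The first two shelf undersides are at z = 0 and z = 275; with shelf thickness 30, the clear gap is 275 − 0 − 30 = 245 mm.


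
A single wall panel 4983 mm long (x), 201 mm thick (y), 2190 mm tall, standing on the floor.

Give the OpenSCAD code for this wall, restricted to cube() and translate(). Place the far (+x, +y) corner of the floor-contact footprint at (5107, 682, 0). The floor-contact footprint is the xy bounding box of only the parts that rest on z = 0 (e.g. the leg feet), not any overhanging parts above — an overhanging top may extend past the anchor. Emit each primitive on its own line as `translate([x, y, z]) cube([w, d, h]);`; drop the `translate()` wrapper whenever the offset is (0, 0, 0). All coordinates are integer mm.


translate([124, 481, 0]) cube([4983, 201, 2190]);


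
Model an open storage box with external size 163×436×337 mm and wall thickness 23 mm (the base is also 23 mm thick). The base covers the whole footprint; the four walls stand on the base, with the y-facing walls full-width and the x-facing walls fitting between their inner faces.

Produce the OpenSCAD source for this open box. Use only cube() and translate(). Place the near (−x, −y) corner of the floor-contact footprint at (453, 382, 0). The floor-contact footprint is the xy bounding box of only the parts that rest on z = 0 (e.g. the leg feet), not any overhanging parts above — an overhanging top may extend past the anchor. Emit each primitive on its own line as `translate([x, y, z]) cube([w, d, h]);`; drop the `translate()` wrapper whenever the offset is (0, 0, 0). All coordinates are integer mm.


translate([453, 382, 0]) cube([163, 436, 23]);
translate([453, 382, 23]) cube([163, 23, 314]);
translate([453, 795, 23]) cube([163, 23, 314]);
translate([453, 405, 23]) cube([23, 390, 314]);
translate([593, 405, 23]) cube([23, 390, 314]);


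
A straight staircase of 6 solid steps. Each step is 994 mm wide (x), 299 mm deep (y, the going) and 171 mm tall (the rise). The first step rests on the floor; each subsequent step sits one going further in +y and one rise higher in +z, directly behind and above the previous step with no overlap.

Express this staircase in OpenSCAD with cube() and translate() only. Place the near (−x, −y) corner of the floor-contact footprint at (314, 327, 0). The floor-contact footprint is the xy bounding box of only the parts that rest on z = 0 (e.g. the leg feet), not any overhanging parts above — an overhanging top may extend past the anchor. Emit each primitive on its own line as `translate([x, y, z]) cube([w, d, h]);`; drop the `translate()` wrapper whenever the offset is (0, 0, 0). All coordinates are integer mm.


translate([314, 327, 0]) cube([994, 299, 171]);
translate([314, 626, 171]) cube([994, 299, 171]);
translate([314, 925, 342]) cube([994, 299, 171]);
translate([314, 1224, 513]) cube([994, 299, 171]);
translate([314, 1523, 684]) cube([994, 299, 171]);
translate([314, 1822, 855]) cube([994, 299, 171]);


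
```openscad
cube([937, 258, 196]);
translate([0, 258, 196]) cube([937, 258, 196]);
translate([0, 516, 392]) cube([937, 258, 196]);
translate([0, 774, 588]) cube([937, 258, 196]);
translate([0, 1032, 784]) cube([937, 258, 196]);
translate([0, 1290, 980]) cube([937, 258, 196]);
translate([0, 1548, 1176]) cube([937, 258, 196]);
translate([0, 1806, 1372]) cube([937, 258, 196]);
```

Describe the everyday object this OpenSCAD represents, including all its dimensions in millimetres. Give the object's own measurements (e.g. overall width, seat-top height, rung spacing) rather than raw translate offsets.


A straight staircase of 8 solid steps. Each step is 937 mm wide (x), 258 mm deep (y, the going) and 196 mm tall (the rise). The first step rests on the floor; each subsequent step sits one going further in +y and one rise higher in +z, directly behind and above the previous step with no overlap.


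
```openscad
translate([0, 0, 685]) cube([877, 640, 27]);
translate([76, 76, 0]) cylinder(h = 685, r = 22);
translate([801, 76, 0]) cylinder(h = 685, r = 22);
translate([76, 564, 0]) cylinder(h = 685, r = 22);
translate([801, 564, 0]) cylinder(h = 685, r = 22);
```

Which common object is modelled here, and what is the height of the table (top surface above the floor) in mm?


A table. The table height is 712 mm.

A 877×640×27 slab sits at z = 685 on four Ø44 mm round legs — a table. The top surface is at 685 + 27 = 712 mm.


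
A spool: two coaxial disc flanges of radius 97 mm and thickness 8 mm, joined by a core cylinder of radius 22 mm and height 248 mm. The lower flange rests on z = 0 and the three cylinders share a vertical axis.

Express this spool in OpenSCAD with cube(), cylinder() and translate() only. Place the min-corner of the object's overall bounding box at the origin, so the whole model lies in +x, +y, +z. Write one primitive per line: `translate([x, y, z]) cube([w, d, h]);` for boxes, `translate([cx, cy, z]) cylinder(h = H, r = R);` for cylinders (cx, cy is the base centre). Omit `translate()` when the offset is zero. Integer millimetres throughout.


translate([97, 97, 0]) cylinder(h = 8, r = 97);
translate([97, 97, 8]) cylinder(h = 248, r = 22);
translate([97, 97, 256]) cylinder(h = 8, r = 97);


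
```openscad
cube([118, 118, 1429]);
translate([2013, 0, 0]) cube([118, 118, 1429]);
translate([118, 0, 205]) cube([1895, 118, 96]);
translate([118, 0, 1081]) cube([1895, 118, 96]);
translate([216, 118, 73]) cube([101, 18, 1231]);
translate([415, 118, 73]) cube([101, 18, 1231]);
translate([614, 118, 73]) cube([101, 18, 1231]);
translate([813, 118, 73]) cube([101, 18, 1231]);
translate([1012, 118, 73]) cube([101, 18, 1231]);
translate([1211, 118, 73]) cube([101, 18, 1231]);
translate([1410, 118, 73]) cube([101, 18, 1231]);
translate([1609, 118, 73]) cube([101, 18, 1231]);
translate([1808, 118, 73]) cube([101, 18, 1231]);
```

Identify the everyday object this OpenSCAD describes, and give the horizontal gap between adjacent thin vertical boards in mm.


A fence section. The picket gap is 98 mm.

Two posts, two rails, 9 pickets — a fence section. Span 1895 mm holds 9 pickets of 101 mm with 10 equal gaps: ⌊(1895 − 9·101) / 10⌋ = 98 mm.


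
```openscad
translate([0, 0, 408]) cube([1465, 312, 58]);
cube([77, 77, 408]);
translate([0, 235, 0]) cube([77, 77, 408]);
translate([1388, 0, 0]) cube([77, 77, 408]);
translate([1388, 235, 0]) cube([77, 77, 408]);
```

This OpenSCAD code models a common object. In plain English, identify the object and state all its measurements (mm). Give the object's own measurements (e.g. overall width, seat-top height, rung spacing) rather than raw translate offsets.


A long wooden bench with a 1465 mm (x) × 312 mm (y) seat, 58 mm thick, its top surface 466 mm above the floor. Four 77 mm square legs at the seat corners, flush with the edges, run from z = 0 to the seat underside.


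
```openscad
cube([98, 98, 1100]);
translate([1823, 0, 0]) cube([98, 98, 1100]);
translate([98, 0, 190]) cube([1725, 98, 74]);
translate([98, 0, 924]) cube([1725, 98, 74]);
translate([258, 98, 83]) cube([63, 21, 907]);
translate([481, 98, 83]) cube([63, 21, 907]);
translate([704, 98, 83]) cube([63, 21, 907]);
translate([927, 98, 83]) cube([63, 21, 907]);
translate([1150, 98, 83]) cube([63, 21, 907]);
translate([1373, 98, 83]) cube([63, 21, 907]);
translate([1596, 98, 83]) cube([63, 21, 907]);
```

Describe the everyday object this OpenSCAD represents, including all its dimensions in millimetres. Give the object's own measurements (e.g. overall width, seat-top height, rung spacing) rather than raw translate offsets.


A fence section. Two 98×98 mm posts, 1100 mm tall, stand on the floor with a clear span of 1725 mm between their inner faces. Two horizontal rails of 98×74 mm section span the gap between the posts with their undersides at z = 190 mm and z = 924 mm, flush with the posts' −y face. 7 pickets, each 63 mm wide, 21 mm thick and 907 mm tall, are fixed to the +y face of the rails with their bottoms at z = 83 mm, spaced across the span with a 160 mm gap after the −x post and between neighbouring pickets, with 164 mm left before the +x post.


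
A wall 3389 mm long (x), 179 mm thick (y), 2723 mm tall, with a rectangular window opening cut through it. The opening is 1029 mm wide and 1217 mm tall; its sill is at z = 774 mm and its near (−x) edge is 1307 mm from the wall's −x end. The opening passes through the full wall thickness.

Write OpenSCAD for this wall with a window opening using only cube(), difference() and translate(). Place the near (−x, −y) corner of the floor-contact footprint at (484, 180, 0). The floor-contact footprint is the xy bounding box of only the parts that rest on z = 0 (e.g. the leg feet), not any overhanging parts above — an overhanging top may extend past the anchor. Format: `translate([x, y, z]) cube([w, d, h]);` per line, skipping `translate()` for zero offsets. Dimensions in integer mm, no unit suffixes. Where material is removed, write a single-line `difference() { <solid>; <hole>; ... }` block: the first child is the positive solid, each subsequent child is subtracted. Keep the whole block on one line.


difference() { translate([484, 180, 0]) cube([3389, 179, 2723]); translate([1791, 180, 774]) cube([1029, 179, 1217]); }


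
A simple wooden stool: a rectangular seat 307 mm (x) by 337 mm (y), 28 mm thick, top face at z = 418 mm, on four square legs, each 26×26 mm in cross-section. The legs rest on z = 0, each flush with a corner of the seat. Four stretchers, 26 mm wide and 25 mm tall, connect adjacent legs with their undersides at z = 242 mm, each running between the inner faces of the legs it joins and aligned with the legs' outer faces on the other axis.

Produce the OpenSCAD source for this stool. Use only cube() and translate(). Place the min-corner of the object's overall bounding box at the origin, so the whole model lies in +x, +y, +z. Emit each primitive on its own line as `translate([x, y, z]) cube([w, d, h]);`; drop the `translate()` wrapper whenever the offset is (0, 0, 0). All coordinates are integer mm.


// leg_h = 418 - 28 = 390
// stretcher span = 307 - 2*26 = 255
translate([0, 0, 390]) cube([307, 337, 28]);
cube([26, 26, 390]);
translate([281, 0, 0]) cube([26, 26, 390]);
translate([0, 311, 0]) cube([26, 26, 390]);
translate([281, 311, 0]) cube([26, 26, 390]);
translate([26, 0, 242]) cube([255, 26, 25]);
translate([26, 311, 242]) cube([255, 26, 25]);
translate([0, 26, 242]) cube([26, 285, 25]);
translate([281, 26, 242]) cube([26, 285, 25]);


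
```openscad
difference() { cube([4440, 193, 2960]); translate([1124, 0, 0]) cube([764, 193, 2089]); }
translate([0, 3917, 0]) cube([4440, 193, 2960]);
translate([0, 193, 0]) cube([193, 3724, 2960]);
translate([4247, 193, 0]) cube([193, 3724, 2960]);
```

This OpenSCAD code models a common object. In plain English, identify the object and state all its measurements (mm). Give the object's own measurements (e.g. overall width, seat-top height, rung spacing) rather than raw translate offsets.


A single room: four walls, each 2960 mm tall and 193 mm thick, enclosing an outside footprint 4440×4110 mm (x × y), no floor or roof. The front and back walls (−y and +y sides) run the full x-width; the side walls fit between their inner faces. A door opening 764 mm wide and 2089 mm tall is cut through the front wall from the floor up, its −x edge 1124 mm from the wall's −x end.


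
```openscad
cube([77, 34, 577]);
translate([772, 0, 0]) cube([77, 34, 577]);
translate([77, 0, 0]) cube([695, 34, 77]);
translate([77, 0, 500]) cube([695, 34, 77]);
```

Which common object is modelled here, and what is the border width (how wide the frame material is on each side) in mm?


A picture frame. The border width is 77 mm.

Four thin pieces enclosing a rectangular opening — a picture frame. The two full-height stiles are 577 mm tall; the top rail sits at z = 500 and is 77 mm tall, so the border above the opening is 577 − 500 = 77 mm, matching the stile x-width.


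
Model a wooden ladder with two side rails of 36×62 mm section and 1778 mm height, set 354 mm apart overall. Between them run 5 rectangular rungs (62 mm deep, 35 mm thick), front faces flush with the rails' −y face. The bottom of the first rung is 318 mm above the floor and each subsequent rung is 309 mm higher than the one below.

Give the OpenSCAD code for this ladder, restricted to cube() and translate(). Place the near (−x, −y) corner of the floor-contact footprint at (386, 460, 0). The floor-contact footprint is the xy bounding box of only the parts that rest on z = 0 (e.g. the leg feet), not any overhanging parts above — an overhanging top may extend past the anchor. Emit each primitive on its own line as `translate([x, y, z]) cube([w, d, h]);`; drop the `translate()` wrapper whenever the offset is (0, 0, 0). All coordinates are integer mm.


// rung span = 354 - 2*36 = 282
// rung[k] z = 318 + k*309
translate([386, 460, 0]) cube([36, 62, 1778]);
translate([704, 460, 0]) cube([36, 62, 1778]);
translate([422, 460, 318]) cube([282, 62, 35]);
translate([422, 460, 627]) cube([282, 62, 35]);
translate([422, 460, 936]) cube([282, 62, 35]);
translate([422, 460, 1245]) cube([282, 62, 35]);
translate([422, 460, 1554]) cube([282, 62, 35]);


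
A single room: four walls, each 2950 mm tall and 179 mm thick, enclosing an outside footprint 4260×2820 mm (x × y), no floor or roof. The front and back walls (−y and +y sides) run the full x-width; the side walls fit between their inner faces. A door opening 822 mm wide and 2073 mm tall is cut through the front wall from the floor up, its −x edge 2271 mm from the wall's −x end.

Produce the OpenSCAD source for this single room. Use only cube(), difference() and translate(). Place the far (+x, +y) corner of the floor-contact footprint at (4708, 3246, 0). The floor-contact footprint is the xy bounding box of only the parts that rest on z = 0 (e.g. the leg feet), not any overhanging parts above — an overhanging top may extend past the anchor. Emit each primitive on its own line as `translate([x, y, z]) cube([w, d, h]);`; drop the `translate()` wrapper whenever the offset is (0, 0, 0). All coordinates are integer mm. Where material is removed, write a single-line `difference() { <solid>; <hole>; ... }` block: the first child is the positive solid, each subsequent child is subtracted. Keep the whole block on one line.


difference() { translate([448, 426, 0]) cube([4260, 179, 2950]); translate([2719, 426, 0]) cube([822, 179, 2073]); }
translate([448, 3067, 0]) cube([4260, 179, 2950]);
translate([448, 605, 0]) cube([179, 2462, 2950]);
translate([4529, 605, 0]) cube([179, 2462, 2950]);


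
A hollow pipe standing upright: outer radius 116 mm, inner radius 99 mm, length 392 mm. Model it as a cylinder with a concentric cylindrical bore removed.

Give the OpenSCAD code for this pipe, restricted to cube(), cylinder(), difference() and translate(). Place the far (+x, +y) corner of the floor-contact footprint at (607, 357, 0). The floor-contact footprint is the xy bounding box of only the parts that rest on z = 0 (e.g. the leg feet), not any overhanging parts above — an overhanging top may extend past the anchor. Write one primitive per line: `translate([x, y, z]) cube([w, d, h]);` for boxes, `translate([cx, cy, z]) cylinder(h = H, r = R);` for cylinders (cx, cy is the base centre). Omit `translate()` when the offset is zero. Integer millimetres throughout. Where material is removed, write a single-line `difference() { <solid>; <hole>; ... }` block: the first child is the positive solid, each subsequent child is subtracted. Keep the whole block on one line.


difference() { translate([491, 241, 0]) cylinder(h = 392, r = 116); translate([491, 241, 0]) cylinder(h = 392, r = 99); }


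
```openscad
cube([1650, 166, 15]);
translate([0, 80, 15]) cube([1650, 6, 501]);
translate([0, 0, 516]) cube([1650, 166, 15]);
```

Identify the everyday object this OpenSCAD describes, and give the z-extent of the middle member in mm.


An I-beam. The web height is 501 mm.

Two wide flanges with a thin centred web — an I-beam. Overall 531 mm minus two 15 mm flanges gives a web of 531 − 2·15 = 501 mm.


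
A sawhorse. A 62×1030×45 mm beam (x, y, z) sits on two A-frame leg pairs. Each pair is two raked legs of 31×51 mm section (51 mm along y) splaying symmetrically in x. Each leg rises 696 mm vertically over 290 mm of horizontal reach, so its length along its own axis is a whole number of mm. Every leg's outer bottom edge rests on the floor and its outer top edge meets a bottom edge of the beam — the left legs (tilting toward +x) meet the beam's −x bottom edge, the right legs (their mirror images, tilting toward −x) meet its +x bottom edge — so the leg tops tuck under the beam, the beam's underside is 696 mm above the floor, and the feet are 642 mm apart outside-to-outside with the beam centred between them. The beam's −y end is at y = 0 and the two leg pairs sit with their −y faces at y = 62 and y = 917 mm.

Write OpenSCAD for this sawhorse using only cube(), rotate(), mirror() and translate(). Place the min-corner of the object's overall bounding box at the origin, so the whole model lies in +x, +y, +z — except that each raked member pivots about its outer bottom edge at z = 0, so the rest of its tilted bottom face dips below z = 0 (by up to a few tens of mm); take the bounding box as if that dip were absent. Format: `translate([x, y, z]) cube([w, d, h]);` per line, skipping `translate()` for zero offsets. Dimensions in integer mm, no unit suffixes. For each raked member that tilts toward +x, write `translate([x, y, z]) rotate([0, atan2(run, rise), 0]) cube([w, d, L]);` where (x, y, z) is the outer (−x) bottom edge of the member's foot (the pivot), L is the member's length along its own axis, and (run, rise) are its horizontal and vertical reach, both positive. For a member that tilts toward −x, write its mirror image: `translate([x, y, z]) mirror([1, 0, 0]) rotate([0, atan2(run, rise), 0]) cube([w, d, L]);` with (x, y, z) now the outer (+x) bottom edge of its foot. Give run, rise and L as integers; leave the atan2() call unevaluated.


// leg length = √(290² + 696²) = 754
// right-leg outer foot x = 2·290 + 62 = 642
// beam min-corner = (290, 0, 696)
translate([290, 0, 696]) cube([62, 1030, 45]);
translate([0, 62, 0]) rotate([0, atan2(290, 696), 0]) cube([31, 51, 754]);
translate([642, 62, 0]) mirror([1, 0, 0]) rotate([0, atan2(290, 696), 0]) cube([31, 51, 754]);
translate([0, 917, 0]) rotate([0, atan2(290, 696), 0]) cube([31, 51, 754]);
translate([642, 917, 0]) mirror([1, 0, 0]) rotate([0, atan2(290, 696), 0]) cube([31, 51, 754]);


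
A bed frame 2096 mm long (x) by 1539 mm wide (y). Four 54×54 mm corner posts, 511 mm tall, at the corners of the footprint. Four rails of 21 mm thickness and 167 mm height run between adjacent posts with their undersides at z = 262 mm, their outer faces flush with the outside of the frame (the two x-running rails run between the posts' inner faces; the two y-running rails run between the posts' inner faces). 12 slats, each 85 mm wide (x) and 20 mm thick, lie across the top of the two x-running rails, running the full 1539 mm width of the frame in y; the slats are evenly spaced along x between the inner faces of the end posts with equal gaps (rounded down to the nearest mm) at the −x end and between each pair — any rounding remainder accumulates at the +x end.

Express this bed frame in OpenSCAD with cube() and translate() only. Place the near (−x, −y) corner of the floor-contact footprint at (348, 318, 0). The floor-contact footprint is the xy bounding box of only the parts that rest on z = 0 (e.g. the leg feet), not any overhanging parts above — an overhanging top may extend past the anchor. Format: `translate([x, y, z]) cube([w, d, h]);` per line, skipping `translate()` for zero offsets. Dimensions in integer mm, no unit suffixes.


// slat z = rail_z + rail_h = 262 + 167 = 429
// slat gap = ⌊(1988 − 12·85) / 13⌋ = 74
translate([348, 318, 0]) cube([54, 54, 511]);
translate([348, 1803, 0]) cube([54, 54, 511]);
translate([2390, 318, 0]) cube([54, 54, 511]);
translate([2390, 1803, 0]) cube([54, 54, 511]);
translate([402, 318, 262]) cube([1988, 21, 167]);
translate([402, 1836, 262]) cube([1988, 21, 167]);
translate([348, 372, 262]) cube([21, 1431, 167]);
translate([2423, 372, 262]) cube([21, 1431, 167]);
translate([476, 318, 429]) cube([85, 1539, 20]);
translate([635, 318, 429]) cube([85, 1539, 20]);
translate([794, 318, 429]) cube([85, 1539, 20]);
translate([953, 318, 429]) cube([85, 1539, 20]);
translate([1112, 318, 429]) cube([85, 1539, 20]);
translate([1271, 318, 429]) cube([85, 1539, 20]);
translate([1430, 318, 429]) cube([85, 1539, 20]);
translate([1589, 318, 429]) cube([85, 1539, 20]);
translate([1748, 318, 429]) cube([85, 1539, 20]);
translate([1907, 318, 429]) cube([85, 1539, 20]);
translate([2066, 318, 429]) cube([85, 1539, 20]);
translate([2225, 318, 429]) cube([85, 1539, 20]);


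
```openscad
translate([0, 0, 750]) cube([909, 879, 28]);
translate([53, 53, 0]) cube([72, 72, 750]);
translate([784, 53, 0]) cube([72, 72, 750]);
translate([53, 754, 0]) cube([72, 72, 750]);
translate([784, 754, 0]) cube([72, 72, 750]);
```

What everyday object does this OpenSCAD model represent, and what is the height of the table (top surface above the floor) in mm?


A table. The table height is 778 mm.

A 909×879×28 slab sits at z = 750 on four 72 mm square posts — a table. The top surface is at 750 + 28 = 778 mm.


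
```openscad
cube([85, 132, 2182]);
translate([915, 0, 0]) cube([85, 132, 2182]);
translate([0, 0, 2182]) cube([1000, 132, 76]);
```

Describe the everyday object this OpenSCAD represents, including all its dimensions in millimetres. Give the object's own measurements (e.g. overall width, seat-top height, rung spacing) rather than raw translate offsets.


A door frame. The clear opening is 830 mm wide and 2182 mm high. Two 85 mm wide jambs, 132 mm deep, stand either side of the opening from the floor to the top of the opening. A 76 mm thick head sits across the top of both jambs, spanning the full outside width of the frame.


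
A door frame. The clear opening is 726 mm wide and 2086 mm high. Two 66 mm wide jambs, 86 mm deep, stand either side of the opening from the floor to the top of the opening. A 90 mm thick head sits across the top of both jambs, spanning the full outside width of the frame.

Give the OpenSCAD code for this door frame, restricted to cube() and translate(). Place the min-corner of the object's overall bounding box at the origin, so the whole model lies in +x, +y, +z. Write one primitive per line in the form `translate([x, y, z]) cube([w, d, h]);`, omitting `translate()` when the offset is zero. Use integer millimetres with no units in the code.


cube([66, 86, 2086]);
translate([792, 0, 0]) cube([66, 86, 2086]);
translate([0, 0, 2086]) cube([858, 86, 90]);


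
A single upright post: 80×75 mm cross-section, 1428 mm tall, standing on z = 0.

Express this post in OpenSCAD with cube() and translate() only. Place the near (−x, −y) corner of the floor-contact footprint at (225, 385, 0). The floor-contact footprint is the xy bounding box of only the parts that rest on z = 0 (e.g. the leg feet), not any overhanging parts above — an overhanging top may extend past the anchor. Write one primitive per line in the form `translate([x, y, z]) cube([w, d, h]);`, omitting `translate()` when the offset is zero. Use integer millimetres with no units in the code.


translate([225, 385, 0]) cube([80, 75, 1428]);


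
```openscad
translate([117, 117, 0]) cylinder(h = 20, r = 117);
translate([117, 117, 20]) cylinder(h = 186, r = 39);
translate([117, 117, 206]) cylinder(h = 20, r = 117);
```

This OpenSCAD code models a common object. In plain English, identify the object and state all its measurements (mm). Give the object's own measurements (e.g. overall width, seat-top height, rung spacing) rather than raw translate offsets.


A spool: two coaxial disc flanges of radius 117 mm and thickness 20 mm, joined by a core cylinder of radius 39 mm and height 186 mm. The lower flange rests on z = 0 and the three cylinders share a vertical axis.


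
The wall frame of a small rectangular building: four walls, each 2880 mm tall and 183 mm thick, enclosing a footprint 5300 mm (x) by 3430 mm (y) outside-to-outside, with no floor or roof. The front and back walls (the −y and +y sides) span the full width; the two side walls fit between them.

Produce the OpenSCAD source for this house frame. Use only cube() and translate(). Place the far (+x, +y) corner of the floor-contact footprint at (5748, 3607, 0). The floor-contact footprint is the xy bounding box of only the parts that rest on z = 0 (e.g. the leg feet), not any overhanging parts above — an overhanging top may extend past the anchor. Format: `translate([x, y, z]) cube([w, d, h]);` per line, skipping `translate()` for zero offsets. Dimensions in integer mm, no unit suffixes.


translate([448, 177, 0]) cube([5300, 183, 2880]);
translate([448, 3424, 0]) cube([5300, 183, 2880]);
translate([448, 360, 0]) cube([183, 3064, 2880]);
translate([5565, 360, 0]) cube([183, 3064, 2880]);


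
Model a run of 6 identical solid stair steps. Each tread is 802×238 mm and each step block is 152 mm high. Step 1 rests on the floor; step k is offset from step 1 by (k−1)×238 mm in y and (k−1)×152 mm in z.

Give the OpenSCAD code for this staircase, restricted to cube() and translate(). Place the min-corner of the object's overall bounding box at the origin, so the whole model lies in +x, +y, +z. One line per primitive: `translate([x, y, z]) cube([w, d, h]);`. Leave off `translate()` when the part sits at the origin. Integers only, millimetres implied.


cube([802, 238, 152]);
translate([0, 238, 152]) cube([802, 238, 152]);
translate([0, 476, 304]) cube([802, 238, 152]);
translate([0, 714, 456]) cube([802, 238, 152]);
translate([0, 952, 608]) cube([802, 238, 152]);
translate([0, 1190, 760]) cube([802, 238, 152]);


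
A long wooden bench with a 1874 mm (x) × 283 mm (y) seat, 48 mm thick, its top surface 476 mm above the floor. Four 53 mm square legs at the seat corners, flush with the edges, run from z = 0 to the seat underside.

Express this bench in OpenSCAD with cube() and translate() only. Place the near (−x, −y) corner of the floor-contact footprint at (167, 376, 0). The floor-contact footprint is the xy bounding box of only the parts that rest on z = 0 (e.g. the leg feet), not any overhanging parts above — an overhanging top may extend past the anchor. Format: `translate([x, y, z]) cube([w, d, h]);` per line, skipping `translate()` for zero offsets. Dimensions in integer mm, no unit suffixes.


translate([167, 376, 428]) cube([1874, 283, 48]);
translate([167, 376, 0]) cube([53, 53, 428]);
translate([167, 606, 0]) cube([53, 53, 428]);
translate([1988, 376, 0]) cube([53, 53, 428]);
translate([1988, 606, 0]) cube([53, 53, 428]);


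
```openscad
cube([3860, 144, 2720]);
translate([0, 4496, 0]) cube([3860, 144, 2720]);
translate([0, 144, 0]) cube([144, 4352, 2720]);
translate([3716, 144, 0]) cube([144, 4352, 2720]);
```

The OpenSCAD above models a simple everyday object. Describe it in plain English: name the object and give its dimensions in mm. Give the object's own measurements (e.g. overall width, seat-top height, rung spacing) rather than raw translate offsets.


The wall frame of a small rectangular building: four walls, each 2720 mm tall and 144 mm thick, enclosing a footprint 3860 mm (x) by 4640 mm (y) outside-to-outside, with no floor or roof. The front and back walls (the −y and +y sides) span the full width; the two side walls fit between them.
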